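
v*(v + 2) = v^2 + 2*v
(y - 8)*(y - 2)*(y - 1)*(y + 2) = y^4 - 9*y^3 + 4*y^2 + 36*y - 32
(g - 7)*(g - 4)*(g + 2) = g^3 - 9*g^2 + 6*g + 56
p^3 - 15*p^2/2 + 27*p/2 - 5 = (p - 5)*(p - 2)*(p - 1/2)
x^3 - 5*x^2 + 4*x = x*(x - 4)*(x - 1)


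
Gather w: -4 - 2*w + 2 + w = -w - 2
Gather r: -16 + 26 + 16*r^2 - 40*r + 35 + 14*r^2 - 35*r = 30*r^2 - 75*r + 45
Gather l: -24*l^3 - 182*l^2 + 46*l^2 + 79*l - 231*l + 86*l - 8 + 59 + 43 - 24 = -24*l^3 - 136*l^2 - 66*l + 70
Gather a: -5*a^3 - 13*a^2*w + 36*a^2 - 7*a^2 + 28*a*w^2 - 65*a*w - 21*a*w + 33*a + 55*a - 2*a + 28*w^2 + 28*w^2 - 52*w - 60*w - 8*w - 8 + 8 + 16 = -5*a^3 + a^2*(29 - 13*w) + a*(28*w^2 - 86*w + 86) + 56*w^2 - 120*w + 16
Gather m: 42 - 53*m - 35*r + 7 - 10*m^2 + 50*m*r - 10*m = -10*m^2 + m*(50*r - 63) - 35*r + 49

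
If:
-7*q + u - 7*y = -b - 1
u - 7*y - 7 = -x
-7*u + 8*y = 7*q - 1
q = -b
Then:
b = 41*y/63 - 8/63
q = 8/63 - 41*y/63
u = 113*y/63 + 1/63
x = 328*y/63 + 440/63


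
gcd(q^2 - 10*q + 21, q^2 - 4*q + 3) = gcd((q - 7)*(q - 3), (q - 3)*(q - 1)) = q - 3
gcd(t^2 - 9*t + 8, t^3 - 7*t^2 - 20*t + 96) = t - 8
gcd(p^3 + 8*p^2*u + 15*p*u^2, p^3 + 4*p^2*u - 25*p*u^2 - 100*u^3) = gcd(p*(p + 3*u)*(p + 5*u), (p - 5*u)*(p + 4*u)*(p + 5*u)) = p + 5*u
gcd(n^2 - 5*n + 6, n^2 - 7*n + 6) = 1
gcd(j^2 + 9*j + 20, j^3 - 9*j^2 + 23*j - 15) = 1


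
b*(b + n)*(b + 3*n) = b^3 + 4*b^2*n + 3*b*n^2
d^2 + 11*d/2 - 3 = (d - 1/2)*(d + 6)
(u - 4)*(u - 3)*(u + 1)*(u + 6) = u^4 - 31*u^2 + 42*u + 72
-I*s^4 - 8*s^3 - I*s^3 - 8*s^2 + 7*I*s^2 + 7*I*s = s*(s - 7*I)*(s - I)*(-I*s - I)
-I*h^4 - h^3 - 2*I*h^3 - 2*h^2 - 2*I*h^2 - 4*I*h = h*(h + 2)*(h - 2*I)*(-I*h + 1)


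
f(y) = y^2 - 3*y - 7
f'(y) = 2*y - 3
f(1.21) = -9.17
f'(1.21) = -0.58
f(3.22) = -6.29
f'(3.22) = 3.44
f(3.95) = -3.25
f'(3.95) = 4.90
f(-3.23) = 13.12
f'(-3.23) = -9.46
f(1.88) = -9.11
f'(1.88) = 0.76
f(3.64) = -4.67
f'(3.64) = 4.28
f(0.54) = -8.33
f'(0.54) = -1.92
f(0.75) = -8.69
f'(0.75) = -1.50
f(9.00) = 47.00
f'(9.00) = 15.00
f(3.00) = -7.00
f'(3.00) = 3.00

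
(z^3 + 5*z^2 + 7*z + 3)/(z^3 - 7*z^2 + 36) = (z^3 + 5*z^2 + 7*z + 3)/(z^3 - 7*z^2 + 36)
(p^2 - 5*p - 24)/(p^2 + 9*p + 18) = (p - 8)/(p + 6)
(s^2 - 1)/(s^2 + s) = (s - 1)/s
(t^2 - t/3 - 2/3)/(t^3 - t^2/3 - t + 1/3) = (3*t + 2)/(3*t^2 + 2*t - 1)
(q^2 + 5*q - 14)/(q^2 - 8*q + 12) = (q + 7)/(q - 6)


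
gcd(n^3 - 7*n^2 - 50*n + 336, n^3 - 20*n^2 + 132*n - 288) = n^2 - 14*n + 48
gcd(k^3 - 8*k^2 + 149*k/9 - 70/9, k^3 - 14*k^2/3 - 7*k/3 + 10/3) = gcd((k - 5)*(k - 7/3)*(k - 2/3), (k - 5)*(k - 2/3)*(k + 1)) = k^2 - 17*k/3 + 10/3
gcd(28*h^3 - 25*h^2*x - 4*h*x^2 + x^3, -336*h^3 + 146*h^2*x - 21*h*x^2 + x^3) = -7*h + x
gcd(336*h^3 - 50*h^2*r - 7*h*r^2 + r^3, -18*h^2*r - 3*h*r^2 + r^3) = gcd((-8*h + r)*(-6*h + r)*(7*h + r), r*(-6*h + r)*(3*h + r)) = -6*h + r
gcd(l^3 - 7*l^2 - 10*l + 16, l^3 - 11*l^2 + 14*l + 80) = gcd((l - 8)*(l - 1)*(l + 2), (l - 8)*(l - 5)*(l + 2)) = l^2 - 6*l - 16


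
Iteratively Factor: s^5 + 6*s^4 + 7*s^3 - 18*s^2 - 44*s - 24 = (s + 2)*(s^4 + 4*s^3 - s^2 - 16*s - 12) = (s - 2)*(s + 2)*(s^3 + 6*s^2 + 11*s + 6) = (s - 2)*(s + 1)*(s + 2)*(s^2 + 5*s + 6) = (s - 2)*(s + 1)*(s + 2)*(s + 3)*(s + 2)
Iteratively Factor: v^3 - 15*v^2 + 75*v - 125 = (v - 5)*(v^2 - 10*v + 25) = (v - 5)^2*(v - 5)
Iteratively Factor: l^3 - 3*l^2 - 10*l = (l + 2)*(l^2 - 5*l) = (l - 5)*(l + 2)*(l)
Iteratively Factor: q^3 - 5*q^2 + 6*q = (q)*(q^2 - 5*q + 6) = q*(q - 3)*(q - 2)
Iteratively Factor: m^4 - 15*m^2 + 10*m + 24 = (m - 2)*(m^3 + 2*m^2 - 11*m - 12) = (m - 2)*(m + 4)*(m^2 - 2*m - 3) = (m - 3)*(m - 2)*(m + 4)*(m + 1)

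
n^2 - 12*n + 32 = (n - 8)*(n - 4)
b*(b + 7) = b^2 + 7*b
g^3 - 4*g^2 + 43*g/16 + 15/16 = (g - 3)*(g - 5/4)*(g + 1/4)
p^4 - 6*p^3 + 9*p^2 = p^2*(p - 3)^2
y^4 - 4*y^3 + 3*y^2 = y^2*(y - 3)*(y - 1)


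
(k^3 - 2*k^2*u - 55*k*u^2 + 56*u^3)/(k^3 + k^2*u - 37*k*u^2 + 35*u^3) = (-k + 8*u)/(-k + 5*u)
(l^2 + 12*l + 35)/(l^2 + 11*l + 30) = (l + 7)/(l + 6)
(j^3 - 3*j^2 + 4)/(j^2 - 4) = (j^2 - j - 2)/(j + 2)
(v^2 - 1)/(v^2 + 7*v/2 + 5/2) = 2*(v - 1)/(2*v + 5)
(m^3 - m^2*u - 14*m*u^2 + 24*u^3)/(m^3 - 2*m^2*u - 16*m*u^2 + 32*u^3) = (-m + 3*u)/(-m + 4*u)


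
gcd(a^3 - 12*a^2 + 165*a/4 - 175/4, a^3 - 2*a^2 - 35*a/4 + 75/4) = a^2 - 5*a + 25/4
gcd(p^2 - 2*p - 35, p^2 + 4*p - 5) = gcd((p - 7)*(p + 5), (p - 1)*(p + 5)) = p + 5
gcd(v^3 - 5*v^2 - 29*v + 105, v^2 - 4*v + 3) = v - 3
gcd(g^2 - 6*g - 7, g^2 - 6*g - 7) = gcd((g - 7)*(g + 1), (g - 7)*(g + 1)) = g^2 - 6*g - 7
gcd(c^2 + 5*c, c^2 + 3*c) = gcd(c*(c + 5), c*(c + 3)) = c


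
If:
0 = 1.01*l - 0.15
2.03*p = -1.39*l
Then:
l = 0.15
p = -0.10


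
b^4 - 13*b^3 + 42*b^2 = b^2*(b - 7)*(b - 6)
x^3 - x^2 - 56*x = x*(x - 8)*(x + 7)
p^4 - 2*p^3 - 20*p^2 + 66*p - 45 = (p - 3)^2*(p - 1)*(p + 5)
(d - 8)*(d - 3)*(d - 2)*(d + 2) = d^4 - 11*d^3 + 20*d^2 + 44*d - 96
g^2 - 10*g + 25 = (g - 5)^2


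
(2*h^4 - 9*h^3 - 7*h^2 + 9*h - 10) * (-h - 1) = -2*h^5 + 7*h^4 + 16*h^3 - 2*h^2 + h + 10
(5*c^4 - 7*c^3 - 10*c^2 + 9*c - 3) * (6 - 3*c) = -15*c^5 + 51*c^4 - 12*c^3 - 87*c^2 + 63*c - 18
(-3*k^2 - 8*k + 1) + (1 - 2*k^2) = -5*k^2 - 8*k + 2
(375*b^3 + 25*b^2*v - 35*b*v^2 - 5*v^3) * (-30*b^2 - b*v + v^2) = -11250*b^5 - 1125*b^4*v + 1400*b^3*v^2 + 210*b^2*v^3 - 30*b*v^4 - 5*v^5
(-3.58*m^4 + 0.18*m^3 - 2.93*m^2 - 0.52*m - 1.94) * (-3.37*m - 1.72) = 12.0646*m^5 + 5.551*m^4 + 9.5645*m^3 + 6.792*m^2 + 7.4322*m + 3.3368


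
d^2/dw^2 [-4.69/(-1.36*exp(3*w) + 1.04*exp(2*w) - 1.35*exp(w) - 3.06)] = ((-57.4056*exp(2*w) + 19.5104*exp(w) - 6.3315)*(1.36*exp(3*w) - 1.04*exp(2*w) + 1.35*exp(w) + 3.06) + 4.69*(4.08*exp(2*w) - 2.08*exp(w) + 1.35)*(8.16*exp(2*w) - 4.16*exp(w) + 2.7)*exp(w))*exp(w)/(1.36*exp(3*w) - 1.04*exp(2*w) + 1.35*exp(w) + 3.06)^3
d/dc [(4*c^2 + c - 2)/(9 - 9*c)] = (-4*c^2 + 8*c - 1)/(9*(c^2 - 2*c + 1))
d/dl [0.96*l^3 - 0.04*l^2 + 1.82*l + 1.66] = 2.88*l^2 - 0.08*l + 1.82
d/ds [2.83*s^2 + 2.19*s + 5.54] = 5.66*s + 2.19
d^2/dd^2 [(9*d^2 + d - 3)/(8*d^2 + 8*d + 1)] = 2*(-512*d^3 - 792*d^2 - 600*d - 167)/(512*d^6 + 1536*d^5 + 1728*d^4 + 896*d^3 + 216*d^2 + 24*d + 1)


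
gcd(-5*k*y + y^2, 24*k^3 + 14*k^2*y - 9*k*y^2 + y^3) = 1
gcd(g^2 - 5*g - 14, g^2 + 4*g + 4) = g + 2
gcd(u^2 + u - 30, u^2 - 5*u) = u - 5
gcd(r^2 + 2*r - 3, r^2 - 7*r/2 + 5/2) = r - 1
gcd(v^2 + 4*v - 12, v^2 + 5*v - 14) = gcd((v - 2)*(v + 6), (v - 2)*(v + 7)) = v - 2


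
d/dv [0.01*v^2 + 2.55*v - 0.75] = 0.02*v + 2.55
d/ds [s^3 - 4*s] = 3*s^2 - 4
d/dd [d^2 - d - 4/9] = 2*d - 1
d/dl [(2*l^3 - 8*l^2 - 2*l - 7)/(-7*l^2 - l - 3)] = (-14*l^4 - 4*l^3 - 24*l^2 - 50*l - 1)/(49*l^4 + 14*l^3 + 43*l^2 + 6*l + 9)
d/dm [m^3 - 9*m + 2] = 3*m^2 - 9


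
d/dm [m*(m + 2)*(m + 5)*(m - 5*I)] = 4*m^3 + m^2*(21 - 15*I) + m*(20 - 70*I) - 50*I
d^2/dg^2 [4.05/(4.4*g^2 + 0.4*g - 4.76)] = (-156.816*g^2 - 14.256*g + 4.05*(8.8*g + 0.4)*(17.6*g + 0.8) + 169.6464)/(4.4*g^2 + 0.4*g - 4.76)^3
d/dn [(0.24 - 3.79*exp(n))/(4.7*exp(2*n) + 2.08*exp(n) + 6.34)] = (17.813*exp(2*n) - 2.256*exp(n) - 24.5278)*exp(n)/(22.09*exp(4*n) + 19.552*exp(3*n) + 63.9224*exp(2*n) + 26.3744*exp(n) + 40.1956)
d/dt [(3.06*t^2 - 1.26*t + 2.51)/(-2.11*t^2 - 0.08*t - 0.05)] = (-2.9034*t^2 + 10.2862*t + 0.2638)/(4.4521*t^4 + 0.3376*t^3 + 0.2174*t^2 + 0.008*t + 0.0025)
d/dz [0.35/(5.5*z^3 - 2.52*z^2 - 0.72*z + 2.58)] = (-5.775*z^2 + 1.764*z + 0.252)/(5.5*z^3 - 2.52*z^2 - 0.72*z + 2.58)^2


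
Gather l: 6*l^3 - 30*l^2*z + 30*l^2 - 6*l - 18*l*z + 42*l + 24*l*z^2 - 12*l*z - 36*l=6*l^3 + l^2*(30 - 30*z) + l*(24*z^2 - 30*z)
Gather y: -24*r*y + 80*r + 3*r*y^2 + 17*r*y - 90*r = 3*r*y^2 - 7*r*y - 10*r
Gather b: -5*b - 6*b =-11*b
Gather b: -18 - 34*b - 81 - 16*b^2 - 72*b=-16*b^2 - 106*b - 99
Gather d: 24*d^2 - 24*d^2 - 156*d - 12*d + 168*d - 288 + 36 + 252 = 0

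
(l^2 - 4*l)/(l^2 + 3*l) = (l - 4)/(l + 3)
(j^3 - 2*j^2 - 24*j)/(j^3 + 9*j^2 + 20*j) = (j - 6)/(j + 5)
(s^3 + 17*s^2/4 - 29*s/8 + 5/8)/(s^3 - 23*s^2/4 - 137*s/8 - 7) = (-8*s^3 - 34*s^2 + 29*s - 5)/(-8*s^3 + 46*s^2 + 137*s + 56)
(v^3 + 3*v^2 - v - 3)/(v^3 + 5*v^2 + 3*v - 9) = (v + 1)/(v + 3)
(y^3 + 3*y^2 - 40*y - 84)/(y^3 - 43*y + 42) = (y + 2)/(y - 1)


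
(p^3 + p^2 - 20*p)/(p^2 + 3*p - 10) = p*(p - 4)/(p - 2)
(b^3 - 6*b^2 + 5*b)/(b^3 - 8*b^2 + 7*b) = (b - 5)/(b - 7)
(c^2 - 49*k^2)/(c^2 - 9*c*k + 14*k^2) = (c + 7*k)/(c - 2*k)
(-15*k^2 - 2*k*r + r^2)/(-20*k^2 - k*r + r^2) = (3*k + r)/(4*k + r)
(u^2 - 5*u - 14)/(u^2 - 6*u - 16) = (u - 7)/(u - 8)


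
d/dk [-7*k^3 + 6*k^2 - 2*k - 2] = -21*k^2 + 12*k - 2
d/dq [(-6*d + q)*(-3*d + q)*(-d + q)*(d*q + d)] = d*(-18*d^3 + 54*d^2*q + 27*d^2 - 30*d*q^2 - 20*d*q + 4*q^3 + 3*q^2)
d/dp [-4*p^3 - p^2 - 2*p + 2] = -12*p^2 - 2*p - 2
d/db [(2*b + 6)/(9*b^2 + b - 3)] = 2*(9*b^2 + b - (b + 3)*(18*b + 1) - 3)/(9*b^2 + b - 3)^2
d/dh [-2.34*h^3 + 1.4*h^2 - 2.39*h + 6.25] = -7.02*h^2 + 2.8*h - 2.39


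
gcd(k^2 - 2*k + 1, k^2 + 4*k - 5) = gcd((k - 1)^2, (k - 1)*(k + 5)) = k - 1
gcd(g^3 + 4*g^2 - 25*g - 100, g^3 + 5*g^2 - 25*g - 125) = g^2 - 25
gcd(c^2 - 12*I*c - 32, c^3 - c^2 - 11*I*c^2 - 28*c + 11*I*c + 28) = c - 4*I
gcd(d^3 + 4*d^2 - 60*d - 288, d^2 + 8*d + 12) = d + 6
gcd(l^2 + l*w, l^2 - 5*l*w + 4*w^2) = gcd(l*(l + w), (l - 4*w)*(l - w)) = 1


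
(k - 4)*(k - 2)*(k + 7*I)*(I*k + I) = I*k^4 - 7*k^3 - 5*I*k^3 + 35*k^2 + 2*I*k^2 - 14*k + 8*I*k - 56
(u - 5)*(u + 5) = u^2 - 25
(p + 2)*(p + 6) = p^2 + 8*p + 12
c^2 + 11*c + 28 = (c + 4)*(c + 7)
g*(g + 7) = g^2 + 7*g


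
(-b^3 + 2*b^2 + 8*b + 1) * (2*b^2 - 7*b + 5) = -2*b^5 + 11*b^4 - 3*b^3 - 44*b^2 + 33*b + 5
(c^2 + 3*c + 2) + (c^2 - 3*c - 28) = 2*c^2 - 26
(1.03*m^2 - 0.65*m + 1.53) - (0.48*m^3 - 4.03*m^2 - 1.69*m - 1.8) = -0.48*m^3 + 5.06*m^2 + 1.04*m + 3.33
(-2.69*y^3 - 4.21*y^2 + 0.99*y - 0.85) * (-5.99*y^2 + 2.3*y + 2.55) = 16.1131*y^5 + 19.0309*y^4 - 22.4726*y^3 - 3.367*y^2 + 0.5695*y - 2.1675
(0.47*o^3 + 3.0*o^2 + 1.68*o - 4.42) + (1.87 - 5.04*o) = 0.47*o^3 + 3.0*o^2 - 3.36*o - 2.55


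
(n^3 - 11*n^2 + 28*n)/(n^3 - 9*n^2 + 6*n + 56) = n/(n + 2)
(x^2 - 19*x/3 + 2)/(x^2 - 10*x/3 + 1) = (x - 6)/(x - 3)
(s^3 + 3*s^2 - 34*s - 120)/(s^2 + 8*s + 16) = (s^2 - s - 30)/(s + 4)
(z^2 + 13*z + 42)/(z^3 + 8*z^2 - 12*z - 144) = (z + 7)/(z^2 + 2*z - 24)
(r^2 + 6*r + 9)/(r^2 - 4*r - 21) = (r + 3)/(r - 7)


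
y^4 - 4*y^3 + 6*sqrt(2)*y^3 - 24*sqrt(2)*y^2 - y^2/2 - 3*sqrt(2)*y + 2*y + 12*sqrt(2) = (y - 4)*(y - sqrt(2)/2)*(y + sqrt(2)/2)*(y + 6*sqrt(2))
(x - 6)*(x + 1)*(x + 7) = x^3 + 2*x^2 - 41*x - 42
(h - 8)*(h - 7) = h^2 - 15*h + 56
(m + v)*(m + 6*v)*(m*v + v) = m^3*v + 7*m^2*v^2 + m^2*v + 6*m*v^3 + 7*m*v^2 + 6*v^3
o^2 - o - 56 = (o - 8)*(o + 7)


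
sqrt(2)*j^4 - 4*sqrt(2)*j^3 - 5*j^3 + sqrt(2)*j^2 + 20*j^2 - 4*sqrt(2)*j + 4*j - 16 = (j - 4)*(j - 2*sqrt(2))*(j - sqrt(2))*(sqrt(2)*j + 1)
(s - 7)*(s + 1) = s^2 - 6*s - 7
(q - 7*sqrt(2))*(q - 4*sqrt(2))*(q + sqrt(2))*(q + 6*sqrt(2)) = q^4 - 4*sqrt(2)*q^3 - 86*q^2 + 260*sqrt(2)*q + 672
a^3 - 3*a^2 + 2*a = a*(a - 2)*(a - 1)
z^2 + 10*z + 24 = (z + 4)*(z + 6)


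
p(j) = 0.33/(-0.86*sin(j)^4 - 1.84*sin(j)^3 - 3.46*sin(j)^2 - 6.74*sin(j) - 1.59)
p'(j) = 0.33*(3.44*sin(j)^3*cos(j) + 5.52*sin(j)^2*cos(j) + 6.92*sin(j)*cos(j) + 6.74*cos(j))/(-0.86*sin(j)^4 - 1.84*sin(j)^3 - 3.46*sin(j)^2 - 6.74*sin(j) - 1.59)^2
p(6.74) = -0.06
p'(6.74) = 0.11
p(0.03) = -0.18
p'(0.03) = 0.71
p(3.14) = -0.21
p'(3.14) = -0.87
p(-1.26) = 0.13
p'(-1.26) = 0.03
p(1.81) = -0.02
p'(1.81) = -0.01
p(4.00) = 0.16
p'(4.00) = -0.16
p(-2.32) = 0.17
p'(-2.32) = -0.19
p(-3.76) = -0.05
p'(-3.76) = -0.07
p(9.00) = -0.06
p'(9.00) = -0.12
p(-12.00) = -0.05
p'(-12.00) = 0.08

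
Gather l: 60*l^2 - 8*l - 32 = 60*l^2 - 8*l - 32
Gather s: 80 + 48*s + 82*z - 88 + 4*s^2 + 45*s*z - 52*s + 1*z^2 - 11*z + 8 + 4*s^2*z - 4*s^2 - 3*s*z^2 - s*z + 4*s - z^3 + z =4*s^2*z + s*(-3*z^2 + 44*z) - z^3 + z^2 + 72*z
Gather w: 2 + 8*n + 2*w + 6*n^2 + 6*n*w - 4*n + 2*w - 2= 6*n^2 + 4*n + w*(6*n + 4)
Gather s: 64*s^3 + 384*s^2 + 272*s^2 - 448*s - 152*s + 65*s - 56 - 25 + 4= 64*s^3 + 656*s^2 - 535*s - 77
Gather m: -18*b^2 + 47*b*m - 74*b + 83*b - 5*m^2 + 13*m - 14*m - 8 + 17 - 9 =-18*b^2 + 9*b - 5*m^2 + m*(47*b - 1)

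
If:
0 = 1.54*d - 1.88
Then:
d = 1.22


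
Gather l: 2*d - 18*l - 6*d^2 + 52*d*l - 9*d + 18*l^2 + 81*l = -6*d^2 - 7*d + 18*l^2 + l*(52*d + 63)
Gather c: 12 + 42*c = 42*c + 12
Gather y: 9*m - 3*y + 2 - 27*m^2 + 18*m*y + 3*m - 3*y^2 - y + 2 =-27*m^2 + 12*m - 3*y^2 + y*(18*m - 4) + 4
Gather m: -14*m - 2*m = -16*m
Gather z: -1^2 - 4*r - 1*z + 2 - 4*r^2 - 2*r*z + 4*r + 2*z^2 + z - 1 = -4*r^2 - 2*r*z + 2*z^2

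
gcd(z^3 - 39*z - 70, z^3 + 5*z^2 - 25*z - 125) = z + 5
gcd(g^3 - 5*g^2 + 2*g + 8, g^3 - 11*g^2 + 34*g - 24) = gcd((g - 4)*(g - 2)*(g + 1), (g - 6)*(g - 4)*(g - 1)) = g - 4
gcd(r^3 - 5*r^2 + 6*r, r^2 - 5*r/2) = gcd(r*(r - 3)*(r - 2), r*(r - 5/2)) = r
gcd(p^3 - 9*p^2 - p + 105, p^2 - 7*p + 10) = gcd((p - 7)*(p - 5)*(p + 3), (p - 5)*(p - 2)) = p - 5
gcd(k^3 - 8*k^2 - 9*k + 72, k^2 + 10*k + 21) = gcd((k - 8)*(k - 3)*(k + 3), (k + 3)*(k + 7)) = k + 3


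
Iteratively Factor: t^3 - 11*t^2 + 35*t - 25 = (t - 5)*(t^2 - 6*t + 5) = (t - 5)^2*(t - 1)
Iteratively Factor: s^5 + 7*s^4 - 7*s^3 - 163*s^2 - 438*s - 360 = (s + 3)*(s^4 + 4*s^3 - 19*s^2 - 106*s - 120) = (s + 3)*(s + 4)*(s^3 - 19*s - 30) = (s + 2)*(s + 3)*(s + 4)*(s^2 - 2*s - 15) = (s + 2)*(s + 3)^2*(s + 4)*(s - 5)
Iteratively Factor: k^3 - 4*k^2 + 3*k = (k)*(k^2 - 4*k + 3) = k*(k - 1)*(k - 3)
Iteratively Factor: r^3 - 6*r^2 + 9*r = (r - 3)*(r^2 - 3*r) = (r - 3)^2*(r)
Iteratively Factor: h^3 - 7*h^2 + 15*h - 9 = (h - 3)*(h^2 - 4*h + 3) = (h - 3)^2*(h - 1)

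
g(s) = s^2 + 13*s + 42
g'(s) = 2*s + 13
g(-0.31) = 38.07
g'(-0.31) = 12.38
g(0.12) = 43.57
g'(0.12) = 13.24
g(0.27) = 45.58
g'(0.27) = 13.54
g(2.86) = 87.36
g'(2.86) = 18.72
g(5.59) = 145.92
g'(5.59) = 24.18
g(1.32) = 60.90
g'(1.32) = 15.64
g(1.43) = 62.63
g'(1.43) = 15.86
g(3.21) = 94.03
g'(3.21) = 19.42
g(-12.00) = 30.00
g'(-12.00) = -11.00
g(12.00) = 342.00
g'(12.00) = 37.00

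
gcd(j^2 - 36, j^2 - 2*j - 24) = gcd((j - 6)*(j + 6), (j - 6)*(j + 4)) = j - 6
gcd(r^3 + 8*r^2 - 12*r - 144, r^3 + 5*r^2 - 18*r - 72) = r^2 + 2*r - 24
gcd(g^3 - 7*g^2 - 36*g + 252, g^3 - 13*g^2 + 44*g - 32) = 1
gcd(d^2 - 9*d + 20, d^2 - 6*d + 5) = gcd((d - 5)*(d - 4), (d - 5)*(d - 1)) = d - 5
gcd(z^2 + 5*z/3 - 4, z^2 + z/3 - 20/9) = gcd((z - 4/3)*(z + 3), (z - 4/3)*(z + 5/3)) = z - 4/3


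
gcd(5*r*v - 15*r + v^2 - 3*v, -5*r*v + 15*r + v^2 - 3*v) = v - 3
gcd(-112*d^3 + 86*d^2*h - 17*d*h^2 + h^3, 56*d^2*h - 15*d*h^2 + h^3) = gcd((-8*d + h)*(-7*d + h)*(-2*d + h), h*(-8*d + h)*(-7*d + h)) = 56*d^2 - 15*d*h + h^2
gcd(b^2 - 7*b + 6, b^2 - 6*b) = b - 6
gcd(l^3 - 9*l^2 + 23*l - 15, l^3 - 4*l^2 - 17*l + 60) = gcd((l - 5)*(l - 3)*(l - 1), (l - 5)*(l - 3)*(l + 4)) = l^2 - 8*l + 15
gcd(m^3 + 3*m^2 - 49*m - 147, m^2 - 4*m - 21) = m^2 - 4*m - 21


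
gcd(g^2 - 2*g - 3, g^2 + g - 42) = 1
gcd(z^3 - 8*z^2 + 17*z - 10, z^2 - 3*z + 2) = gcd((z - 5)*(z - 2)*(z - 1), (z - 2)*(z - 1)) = z^2 - 3*z + 2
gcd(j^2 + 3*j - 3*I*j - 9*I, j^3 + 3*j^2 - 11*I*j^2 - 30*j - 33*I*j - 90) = j + 3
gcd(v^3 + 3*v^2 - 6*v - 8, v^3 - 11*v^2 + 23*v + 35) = v + 1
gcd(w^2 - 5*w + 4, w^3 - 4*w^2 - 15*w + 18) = w - 1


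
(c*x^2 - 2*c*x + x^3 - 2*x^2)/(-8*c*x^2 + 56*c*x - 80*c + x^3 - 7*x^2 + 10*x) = x*(c + x)/(-8*c*x + 40*c + x^2 - 5*x)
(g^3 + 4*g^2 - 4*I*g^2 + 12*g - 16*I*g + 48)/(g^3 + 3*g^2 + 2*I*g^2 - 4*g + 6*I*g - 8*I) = (g - 6*I)/(g - 1)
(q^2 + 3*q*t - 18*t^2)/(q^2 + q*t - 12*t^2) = (q + 6*t)/(q + 4*t)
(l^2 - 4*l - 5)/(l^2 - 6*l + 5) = (l + 1)/(l - 1)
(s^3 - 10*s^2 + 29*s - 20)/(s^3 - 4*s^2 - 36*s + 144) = (s^2 - 6*s + 5)/(s^2 - 36)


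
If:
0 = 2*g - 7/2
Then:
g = 7/4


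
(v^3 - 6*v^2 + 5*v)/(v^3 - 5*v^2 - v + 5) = v/(v + 1)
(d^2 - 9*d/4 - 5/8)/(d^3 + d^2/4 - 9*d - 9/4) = (d - 5/2)/(d^2 - 9)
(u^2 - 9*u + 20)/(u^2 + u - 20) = (u - 5)/(u + 5)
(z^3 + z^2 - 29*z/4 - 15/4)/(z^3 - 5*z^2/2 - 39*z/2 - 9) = (z - 5/2)/(z - 6)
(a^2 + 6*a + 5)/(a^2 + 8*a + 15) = (a + 1)/(a + 3)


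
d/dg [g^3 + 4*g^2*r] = g*(3*g + 8*r)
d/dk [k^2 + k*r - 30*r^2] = 2*k + r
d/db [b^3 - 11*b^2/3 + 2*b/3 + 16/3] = 3*b^2 - 22*b/3 + 2/3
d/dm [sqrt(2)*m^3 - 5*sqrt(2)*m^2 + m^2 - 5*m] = 3*sqrt(2)*m^2 - 10*sqrt(2)*m + 2*m - 5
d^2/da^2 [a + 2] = 0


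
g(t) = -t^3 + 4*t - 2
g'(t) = 4 - 3*t^2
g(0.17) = -1.32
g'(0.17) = 3.91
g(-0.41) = -3.57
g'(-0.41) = 3.50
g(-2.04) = -1.67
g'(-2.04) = -8.48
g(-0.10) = -2.40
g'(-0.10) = 3.97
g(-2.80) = 8.75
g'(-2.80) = -19.52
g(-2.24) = 0.28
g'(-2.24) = -11.05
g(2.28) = -4.73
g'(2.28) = -11.60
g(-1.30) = -5.00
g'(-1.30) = -1.07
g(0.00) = -2.00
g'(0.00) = 4.00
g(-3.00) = 13.00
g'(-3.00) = -23.00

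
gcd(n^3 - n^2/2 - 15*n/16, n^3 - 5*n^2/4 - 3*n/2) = n^2 + 3*n/4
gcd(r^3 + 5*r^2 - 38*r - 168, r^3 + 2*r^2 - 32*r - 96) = r^2 - 2*r - 24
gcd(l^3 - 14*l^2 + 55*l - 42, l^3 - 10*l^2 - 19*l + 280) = l - 7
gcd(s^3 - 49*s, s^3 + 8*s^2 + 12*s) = s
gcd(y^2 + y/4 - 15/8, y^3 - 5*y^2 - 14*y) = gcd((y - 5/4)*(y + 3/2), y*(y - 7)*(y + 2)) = 1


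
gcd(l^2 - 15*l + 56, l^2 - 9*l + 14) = l - 7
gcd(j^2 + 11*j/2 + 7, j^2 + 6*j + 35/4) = j + 7/2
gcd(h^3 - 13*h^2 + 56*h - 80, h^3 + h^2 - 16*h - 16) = h - 4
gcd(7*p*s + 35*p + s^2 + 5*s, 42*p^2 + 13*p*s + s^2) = 7*p + s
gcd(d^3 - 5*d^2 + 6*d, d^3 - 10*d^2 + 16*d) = d^2 - 2*d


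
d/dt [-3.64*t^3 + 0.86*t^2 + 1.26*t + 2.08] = -10.92*t^2 + 1.72*t + 1.26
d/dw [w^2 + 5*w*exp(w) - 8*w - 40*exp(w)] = 5*w*exp(w) + 2*w - 35*exp(w) - 8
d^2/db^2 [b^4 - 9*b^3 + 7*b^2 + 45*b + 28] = 12*b^2 - 54*b + 14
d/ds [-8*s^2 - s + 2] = -16*s - 1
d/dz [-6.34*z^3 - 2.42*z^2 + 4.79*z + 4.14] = -19.02*z^2 - 4.84*z + 4.79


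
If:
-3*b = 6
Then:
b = -2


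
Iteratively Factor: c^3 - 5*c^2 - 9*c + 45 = (c - 5)*(c^2 - 9) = (c - 5)*(c + 3)*(c - 3)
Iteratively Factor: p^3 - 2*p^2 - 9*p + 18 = (p - 3)*(p^2 + p - 6) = (p - 3)*(p - 2)*(p + 3)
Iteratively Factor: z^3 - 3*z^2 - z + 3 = (z + 1)*(z^2 - 4*z + 3) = (z - 3)*(z + 1)*(z - 1)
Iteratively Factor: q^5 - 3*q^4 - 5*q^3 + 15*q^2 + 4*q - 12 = (q + 2)*(q^4 - 5*q^3 + 5*q^2 + 5*q - 6) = (q - 3)*(q + 2)*(q^3 - 2*q^2 - q + 2) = (q - 3)*(q - 1)*(q + 2)*(q^2 - q - 2) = (q - 3)*(q - 1)*(q + 1)*(q + 2)*(q - 2)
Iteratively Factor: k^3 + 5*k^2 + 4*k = (k + 4)*(k^2 + k) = (k + 1)*(k + 4)*(k)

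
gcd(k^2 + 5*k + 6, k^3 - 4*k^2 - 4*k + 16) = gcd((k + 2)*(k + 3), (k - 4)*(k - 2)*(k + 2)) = k + 2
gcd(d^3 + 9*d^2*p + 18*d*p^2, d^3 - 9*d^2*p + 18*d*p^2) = d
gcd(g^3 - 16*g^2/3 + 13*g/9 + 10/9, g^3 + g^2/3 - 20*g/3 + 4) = g - 2/3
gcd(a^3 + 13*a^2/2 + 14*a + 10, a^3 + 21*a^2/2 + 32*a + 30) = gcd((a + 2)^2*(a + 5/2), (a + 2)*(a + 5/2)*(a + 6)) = a^2 + 9*a/2 + 5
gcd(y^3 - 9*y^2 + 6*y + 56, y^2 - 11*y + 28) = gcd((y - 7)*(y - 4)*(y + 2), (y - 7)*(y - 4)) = y^2 - 11*y + 28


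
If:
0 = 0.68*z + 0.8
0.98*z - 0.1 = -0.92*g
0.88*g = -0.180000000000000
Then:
No Solution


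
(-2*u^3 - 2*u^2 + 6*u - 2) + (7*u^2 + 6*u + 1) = -2*u^3 + 5*u^2 + 12*u - 1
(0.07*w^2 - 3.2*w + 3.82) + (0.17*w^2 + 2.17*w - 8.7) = 0.24*w^2 - 1.03*w - 4.88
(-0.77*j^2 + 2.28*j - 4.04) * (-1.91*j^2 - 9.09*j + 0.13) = 1.4707*j^4 + 2.6445*j^3 - 13.1089*j^2 + 37.02*j - 0.5252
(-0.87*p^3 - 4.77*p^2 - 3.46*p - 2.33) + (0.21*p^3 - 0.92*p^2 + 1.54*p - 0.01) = -0.66*p^3 - 5.69*p^2 - 1.92*p - 2.34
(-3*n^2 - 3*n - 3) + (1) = -3*n^2 - 3*n - 2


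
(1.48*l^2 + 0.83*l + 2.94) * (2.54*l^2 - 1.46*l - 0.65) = 3.7592*l^4 - 0.0526*l^3 + 5.2938*l^2 - 4.8319*l - 1.911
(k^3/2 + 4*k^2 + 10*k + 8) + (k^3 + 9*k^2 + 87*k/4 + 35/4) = 3*k^3/2 + 13*k^2 + 127*k/4 + 67/4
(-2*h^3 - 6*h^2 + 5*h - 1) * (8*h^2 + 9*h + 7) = -16*h^5 - 66*h^4 - 28*h^3 - 5*h^2 + 26*h - 7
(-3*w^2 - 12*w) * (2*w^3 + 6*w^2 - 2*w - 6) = -6*w^5 - 42*w^4 - 66*w^3 + 42*w^2 + 72*w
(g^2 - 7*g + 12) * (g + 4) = g^3 - 3*g^2 - 16*g + 48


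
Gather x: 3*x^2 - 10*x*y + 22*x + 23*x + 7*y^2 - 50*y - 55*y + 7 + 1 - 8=3*x^2 + x*(45 - 10*y) + 7*y^2 - 105*y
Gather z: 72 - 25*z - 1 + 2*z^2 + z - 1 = 2*z^2 - 24*z + 70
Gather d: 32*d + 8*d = 40*d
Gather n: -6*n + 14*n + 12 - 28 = 8*n - 16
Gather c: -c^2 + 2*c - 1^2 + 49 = -c^2 + 2*c + 48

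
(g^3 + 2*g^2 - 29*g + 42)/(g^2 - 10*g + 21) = (g^2 + 5*g - 14)/(g - 7)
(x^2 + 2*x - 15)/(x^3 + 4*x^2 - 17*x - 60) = (x - 3)/(x^2 - x - 12)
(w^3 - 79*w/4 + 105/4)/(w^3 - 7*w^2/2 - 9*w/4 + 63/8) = 2*(w + 5)/(2*w + 3)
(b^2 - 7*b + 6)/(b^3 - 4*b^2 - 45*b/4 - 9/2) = 4*(b - 1)/(4*b^2 + 8*b + 3)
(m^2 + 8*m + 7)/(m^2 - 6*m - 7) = (m + 7)/(m - 7)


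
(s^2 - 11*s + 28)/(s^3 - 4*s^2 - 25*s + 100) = (s - 7)/(s^2 - 25)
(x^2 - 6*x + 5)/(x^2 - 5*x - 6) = (-x^2 + 6*x - 5)/(-x^2 + 5*x + 6)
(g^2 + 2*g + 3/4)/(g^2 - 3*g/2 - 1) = (g + 3/2)/(g - 2)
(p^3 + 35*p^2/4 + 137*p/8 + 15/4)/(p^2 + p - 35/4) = (8*p^3 + 70*p^2 + 137*p + 30)/(2*(4*p^2 + 4*p - 35))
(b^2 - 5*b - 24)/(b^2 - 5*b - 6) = (-b^2 + 5*b + 24)/(-b^2 + 5*b + 6)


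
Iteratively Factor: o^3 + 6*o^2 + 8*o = (o + 4)*(o^2 + 2*o) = o*(o + 4)*(o + 2)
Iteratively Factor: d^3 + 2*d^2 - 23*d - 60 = (d + 3)*(d^2 - d - 20) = (d + 3)*(d + 4)*(d - 5)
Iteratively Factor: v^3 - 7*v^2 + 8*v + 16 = (v - 4)*(v^2 - 3*v - 4) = (v - 4)*(v + 1)*(v - 4)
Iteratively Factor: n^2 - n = (n - 1)*(n)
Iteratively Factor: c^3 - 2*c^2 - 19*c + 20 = (c - 1)*(c^2 - c - 20) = (c - 1)*(c + 4)*(c - 5)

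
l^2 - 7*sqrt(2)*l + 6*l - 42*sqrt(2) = (l + 6)*(l - 7*sqrt(2))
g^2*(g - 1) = g^3 - g^2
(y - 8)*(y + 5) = y^2 - 3*y - 40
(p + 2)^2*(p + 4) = p^3 + 8*p^2 + 20*p + 16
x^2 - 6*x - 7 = (x - 7)*(x + 1)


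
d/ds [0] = 0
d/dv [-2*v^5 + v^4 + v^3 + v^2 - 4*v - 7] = -10*v^4 + 4*v^3 + 3*v^2 + 2*v - 4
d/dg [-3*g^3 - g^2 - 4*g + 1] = -9*g^2 - 2*g - 4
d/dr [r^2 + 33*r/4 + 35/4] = 2*r + 33/4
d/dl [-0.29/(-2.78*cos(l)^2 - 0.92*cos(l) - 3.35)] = (1.6124*cos(l) + 0.2668)*sin(l)/(2.78*cos(l)^2 + 0.92*cos(l) + 3.35)^2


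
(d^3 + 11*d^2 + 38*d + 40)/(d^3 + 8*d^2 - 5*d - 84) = (d^2 + 7*d + 10)/(d^2 + 4*d - 21)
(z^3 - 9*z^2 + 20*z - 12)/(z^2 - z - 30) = (z^2 - 3*z + 2)/(z + 5)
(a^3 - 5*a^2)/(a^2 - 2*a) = a*(a - 5)/(a - 2)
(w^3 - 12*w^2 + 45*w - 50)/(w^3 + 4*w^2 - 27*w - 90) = (w^2 - 7*w + 10)/(w^2 + 9*w + 18)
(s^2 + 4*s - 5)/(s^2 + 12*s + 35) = (s - 1)/(s + 7)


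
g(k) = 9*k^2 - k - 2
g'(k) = 18*k - 1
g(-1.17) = 11.49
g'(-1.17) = -22.06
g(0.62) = 0.84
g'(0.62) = 10.16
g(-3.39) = 104.82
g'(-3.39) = -62.02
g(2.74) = 62.83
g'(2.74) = 48.32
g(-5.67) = 293.01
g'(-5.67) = -103.06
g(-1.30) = 14.51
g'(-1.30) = -24.40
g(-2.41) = 52.68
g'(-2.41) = -44.38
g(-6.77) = 417.27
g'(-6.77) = -122.86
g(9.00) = 718.00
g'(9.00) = 161.00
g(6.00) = 316.00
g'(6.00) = 107.00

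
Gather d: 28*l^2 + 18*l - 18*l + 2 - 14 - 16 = 28*l^2 - 28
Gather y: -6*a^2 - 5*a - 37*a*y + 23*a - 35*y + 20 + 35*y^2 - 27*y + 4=-6*a^2 + 18*a + 35*y^2 + y*(-37*a - 62) + 24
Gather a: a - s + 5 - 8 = a - s - 3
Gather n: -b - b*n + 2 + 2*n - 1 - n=-b + n*(1 - b) + 1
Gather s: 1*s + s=2*s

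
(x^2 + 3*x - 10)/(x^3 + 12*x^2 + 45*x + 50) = (x - 2)/(x^2 + 7*x + 10)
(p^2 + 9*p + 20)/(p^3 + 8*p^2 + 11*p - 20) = 1/(p - 1)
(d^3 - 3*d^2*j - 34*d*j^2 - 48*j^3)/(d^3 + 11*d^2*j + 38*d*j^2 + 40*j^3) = (d^2 - 5*d*j - 24*j^2)/(d^2 + 9*d*j + 20*j^2)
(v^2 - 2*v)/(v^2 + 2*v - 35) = v*(v - 2)/(v^2 + 2*v - 35)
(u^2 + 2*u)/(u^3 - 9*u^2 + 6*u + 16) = u*(u + 2)/(u^3 - 9*u^2 + 6*u + 16)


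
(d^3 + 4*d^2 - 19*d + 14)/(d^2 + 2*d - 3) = (d^2 + 5*d - 14)/(d + 3)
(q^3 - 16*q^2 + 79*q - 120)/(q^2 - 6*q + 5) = (q^2 - 11*q + 24)/(q - 1)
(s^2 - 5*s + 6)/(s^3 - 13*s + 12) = (s - 2)/(s^2 + 3*s - 4)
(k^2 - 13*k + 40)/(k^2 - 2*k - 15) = (k - 8)/(k + 3)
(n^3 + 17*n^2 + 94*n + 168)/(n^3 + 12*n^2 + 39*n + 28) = (n + 6)/(n + 1)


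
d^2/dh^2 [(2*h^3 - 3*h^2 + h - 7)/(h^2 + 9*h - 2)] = 2*(194*h^3 - 147*h^2 - 159*h - 575)/(h^6 + 27*h^5 + 237*h^4 + 621*h^3 - 474*h^2 + 108*h - 8)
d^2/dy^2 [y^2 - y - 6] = 2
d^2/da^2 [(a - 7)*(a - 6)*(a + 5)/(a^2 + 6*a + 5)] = 112/(a^3 + 3*a^2 + 3*a + 1)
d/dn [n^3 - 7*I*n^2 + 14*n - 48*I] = 3*n^2 - 14*I*n + 14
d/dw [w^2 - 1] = 2*w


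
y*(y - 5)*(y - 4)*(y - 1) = y^4 - 10*y^3 + 29*y^2 - 20*y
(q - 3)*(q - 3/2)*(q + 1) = q^3 - 7*q^2/2 + 9/2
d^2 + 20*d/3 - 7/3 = (d - 1/3)*(d + 7)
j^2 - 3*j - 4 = (j - 4)*(j + 1)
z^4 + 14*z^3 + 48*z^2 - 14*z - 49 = (z - 1)*(z + 1)*(z + 7)^2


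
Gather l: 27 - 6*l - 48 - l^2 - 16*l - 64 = -l^2 - 22*l - 85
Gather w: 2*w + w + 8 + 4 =3*w + 12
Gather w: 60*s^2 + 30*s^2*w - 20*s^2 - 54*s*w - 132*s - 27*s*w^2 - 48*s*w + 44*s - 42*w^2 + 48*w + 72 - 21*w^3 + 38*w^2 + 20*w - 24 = 40*s^2 - 88*s - 21*w^3 + w^2*(-27*s - 4) + w*(30*s^2 - 102*s + 68) + 48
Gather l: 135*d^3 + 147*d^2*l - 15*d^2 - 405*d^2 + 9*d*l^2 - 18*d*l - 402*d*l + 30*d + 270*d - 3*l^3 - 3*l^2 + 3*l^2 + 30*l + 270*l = 135*d^3 - 420*d^2 + 9*d*l^2 + 300*d - 3*l^3 + l*(147*d^2 - 420*d + 300)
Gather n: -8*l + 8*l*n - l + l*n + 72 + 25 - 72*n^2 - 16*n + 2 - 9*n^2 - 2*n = -9*l - 81*n^2 + n*(9*l - 18) + 99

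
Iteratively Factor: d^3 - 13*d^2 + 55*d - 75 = (d - 5)*(d^2 - 8*d + 15) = (d - 5)*(d - 3)*(d - 5)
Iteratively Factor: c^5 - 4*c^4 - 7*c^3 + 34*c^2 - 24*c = (c)*(c^4 - 4*c^3 - 7*c^2 + 34*c - 24) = c*(c - 2)*(c^3 - 2*c^2 - 11*c + 12) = c*(c - 4)*(c - 2)*(c^2 + 2*c - 3) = c*(c - 4)*(c - 2)*(c + 3)*(c - 1)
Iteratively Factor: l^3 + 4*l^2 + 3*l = (l + 3)*(l^2 + l) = (l + 1)*(l + 3)*(l)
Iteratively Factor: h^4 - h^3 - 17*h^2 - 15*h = (h + 3)*(h^3 - 4*h^2 - 5*h) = h*(h + 3)*(h^2 - 4*h - 5) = h*(h - 5)*(h + 3)*(h + 1)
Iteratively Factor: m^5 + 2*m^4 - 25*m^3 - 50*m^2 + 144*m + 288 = (m + 2)*(m^4 - 25*m^2 + 144) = (m + 2)*(m + 3)*(m^3 - 3*m^2 - 16*m + 48) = (m + 2)*(m + 3)*(m + 4)*(m^2 - 7*m + 12) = (m - 3)*(m + 2)*(m + 3)*(m + 4)*(m - 4)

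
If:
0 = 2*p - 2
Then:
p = 1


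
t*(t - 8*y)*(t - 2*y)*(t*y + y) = t^4*y - 10*t^3*y^2 + t^3*y + 16*t^2*y^3 - 10*t^2*y^2 + 16*t*y^3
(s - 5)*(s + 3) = s^2 - 2*s - 15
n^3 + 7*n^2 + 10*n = n*(n + 2)*(n + 5)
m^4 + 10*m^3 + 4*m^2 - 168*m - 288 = (m - 4)*(m + 2)*(m + 6)^2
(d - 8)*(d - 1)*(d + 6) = d^3 - 3*d^2 - 46*d + 48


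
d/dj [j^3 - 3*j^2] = 3*j*(j - 2)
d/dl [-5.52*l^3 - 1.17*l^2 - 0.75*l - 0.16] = -16.56*l^2 - 2.34*l - 0.75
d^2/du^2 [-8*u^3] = -48*u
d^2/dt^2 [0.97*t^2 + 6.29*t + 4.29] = 1.94000000000000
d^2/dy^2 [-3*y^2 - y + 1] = -6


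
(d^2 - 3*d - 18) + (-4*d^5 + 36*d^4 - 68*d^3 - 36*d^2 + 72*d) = -4*d^5 + 36*d^4 - 68*d^3 - 35*d^2 + 69*d - 18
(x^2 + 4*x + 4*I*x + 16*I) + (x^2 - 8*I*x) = 2*x^2 + 4*x - 4*I*x + 16*I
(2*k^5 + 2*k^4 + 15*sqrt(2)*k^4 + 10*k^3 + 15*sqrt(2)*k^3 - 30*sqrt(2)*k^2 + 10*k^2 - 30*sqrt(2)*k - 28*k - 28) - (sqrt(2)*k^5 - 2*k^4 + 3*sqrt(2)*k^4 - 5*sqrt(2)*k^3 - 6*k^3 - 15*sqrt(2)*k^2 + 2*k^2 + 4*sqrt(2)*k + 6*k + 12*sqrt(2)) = -sqrt(2)*k^5 + 2*k^5 + 4*k^4 + 12*sqrt(2)*k^4 + 16*k^3 + 20*sqrt(2)*k^3 - 15*sqrt(2)*k^2 + 8*k^2 - 34*sqrt(2)*k - 34*k - 28 - 12*sqrt(2)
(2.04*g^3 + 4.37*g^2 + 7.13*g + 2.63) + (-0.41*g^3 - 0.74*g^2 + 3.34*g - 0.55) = 1.63*g^3 + 3.63*g^2 + 10.47*g + 2.08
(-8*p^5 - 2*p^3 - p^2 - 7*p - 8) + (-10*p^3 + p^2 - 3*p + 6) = -8*p^5 - 12*p^3 - 10*p - 2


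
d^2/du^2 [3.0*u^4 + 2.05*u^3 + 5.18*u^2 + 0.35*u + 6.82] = 36.0*u^2 + 12.3*u + 10.36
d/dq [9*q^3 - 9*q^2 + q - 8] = 27*q^2 - 18*q + 1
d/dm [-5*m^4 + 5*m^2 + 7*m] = -20*m^3 + 10*m + 7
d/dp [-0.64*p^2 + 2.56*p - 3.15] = 2.56 - 1.28*p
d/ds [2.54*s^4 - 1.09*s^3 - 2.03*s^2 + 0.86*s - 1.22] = 10.16*s^3 - 3.27*s^2 - 4.06*s + 0.86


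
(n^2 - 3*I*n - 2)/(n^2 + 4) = (n - I)/(n + 2*I)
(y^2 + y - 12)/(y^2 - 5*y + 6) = (y + 4)/(y - 2)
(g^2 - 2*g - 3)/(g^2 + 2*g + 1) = (g - 3)/(g + 1)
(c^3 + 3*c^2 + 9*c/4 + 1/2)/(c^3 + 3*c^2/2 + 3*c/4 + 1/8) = 2*(c + 2)/(2*c + 1)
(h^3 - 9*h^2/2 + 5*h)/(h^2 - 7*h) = (h^2 - 9*h/2 + 5)/(h - 7)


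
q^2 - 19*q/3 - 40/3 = (q - 8)*(q + 5/3)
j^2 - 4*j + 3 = (j - 3)*(j - 1)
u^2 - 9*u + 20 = (u - 5)*(u - 4)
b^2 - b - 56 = (b - 8)*(b + 7)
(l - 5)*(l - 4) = l^2 - 9*l + 20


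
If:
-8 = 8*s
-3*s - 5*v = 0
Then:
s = -1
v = 3/5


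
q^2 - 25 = (q - 5)*(q + 5)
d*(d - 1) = d^2 - d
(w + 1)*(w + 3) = w^2 + 4*w + 3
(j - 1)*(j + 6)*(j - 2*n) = j^3 - 2*j^2*n + 5*j^2 - 10*j*n - 6*j + 12*n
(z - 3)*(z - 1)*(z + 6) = z^3 + 2*z^2 - 21*z + 18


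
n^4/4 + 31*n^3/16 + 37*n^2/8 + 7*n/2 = n*(n/4 + 1)*(n + 7/4)*(n + 2)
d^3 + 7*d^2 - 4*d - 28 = (d - 2)*(d + 2)*(d + 7)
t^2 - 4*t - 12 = (t - 6)*(t + 2)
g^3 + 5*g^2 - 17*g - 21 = (g - 3)*(g + 1)*(g + 7)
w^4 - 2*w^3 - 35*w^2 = w^2*(w - 7)*(w + 5)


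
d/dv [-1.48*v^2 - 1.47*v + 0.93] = -2.96*v - 1.47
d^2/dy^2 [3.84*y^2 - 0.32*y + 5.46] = 7.68000000000000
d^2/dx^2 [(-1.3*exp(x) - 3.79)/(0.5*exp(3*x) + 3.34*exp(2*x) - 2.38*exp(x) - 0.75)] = (-1.3*exp(6*x) - 15.0405*exp(5*x) - 90.31258*exp(4*x) - 176.770156*exp(3*x) + 58.052154*exp(2*x) - 57.123376*exp(x) + 6.0339)*exp(x)/(0.125*exp(9*x) + 2.505*exp(8*x) + 14.9484*exp(7*x) + 12.849604*exp(6*x) - 78.669384*exp(5*x) + 37.012188*exp(4*x) + 23.133878*exp(3*x) - 7.10865*exp(2*x) - 4.01625*exp(x) - 0.421875)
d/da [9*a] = 9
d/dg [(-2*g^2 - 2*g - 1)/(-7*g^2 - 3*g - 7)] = (-8*g^2 + 14*g + 11)/(49*g^4 + 42*g^3 + 107*g^2 + 42*g + 49)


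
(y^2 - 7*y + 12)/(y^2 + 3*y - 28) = (y - 3)/(y + 7)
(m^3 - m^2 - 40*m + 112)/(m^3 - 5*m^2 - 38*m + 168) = (m^2 + 3*m - 28)/(m^2 - m - 42)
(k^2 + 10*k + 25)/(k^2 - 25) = (k + 5)/(k - 5)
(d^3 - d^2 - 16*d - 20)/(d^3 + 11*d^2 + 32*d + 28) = (d - 5)/(d + 7)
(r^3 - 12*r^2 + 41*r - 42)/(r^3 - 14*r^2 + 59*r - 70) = (r - 3)/(r - 5)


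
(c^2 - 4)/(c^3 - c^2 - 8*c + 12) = (c + 2)/(c^2 + c - 6)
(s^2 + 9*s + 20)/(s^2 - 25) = (s + 4)/(s - 5)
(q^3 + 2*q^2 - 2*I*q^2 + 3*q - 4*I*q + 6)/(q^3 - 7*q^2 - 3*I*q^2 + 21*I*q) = (q^2 + q*(2 + I) + 2*I)/(q*(q - 7))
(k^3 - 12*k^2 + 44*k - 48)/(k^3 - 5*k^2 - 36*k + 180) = (k^2 - 6*k + 8)/(k^2 + k - 30)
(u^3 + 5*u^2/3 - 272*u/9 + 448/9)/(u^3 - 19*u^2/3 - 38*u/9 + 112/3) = (3*u^2 + 13*u - 56)/(3*u^2 - 11*u - 42)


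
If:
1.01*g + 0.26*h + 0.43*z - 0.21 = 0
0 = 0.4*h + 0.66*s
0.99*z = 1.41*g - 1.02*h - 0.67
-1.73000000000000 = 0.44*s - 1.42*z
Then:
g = 0.07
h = -2.13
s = 1.29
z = 1.62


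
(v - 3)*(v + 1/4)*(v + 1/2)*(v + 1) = v^4 - 5*v^3/4 - 35*v^2/8 - 5*v/2 - 3/8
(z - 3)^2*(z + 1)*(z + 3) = z^4 - 2*z^3 - 12*z^2 + 18*z + 27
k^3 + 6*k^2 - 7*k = k*(k - 1)*(k + 7)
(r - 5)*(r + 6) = r^2 + r - 30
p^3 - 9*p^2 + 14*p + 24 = (p - 6)*(p - 4)*(p + 1)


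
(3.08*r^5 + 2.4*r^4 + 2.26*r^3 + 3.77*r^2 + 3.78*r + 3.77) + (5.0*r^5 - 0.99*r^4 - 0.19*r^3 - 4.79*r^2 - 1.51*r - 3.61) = 8.08*r^5 + 1.41*r^4 + 2.07*r^3 - 1.02*r^2 + 2.27*r + 0.16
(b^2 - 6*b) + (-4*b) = b^2 - 10*b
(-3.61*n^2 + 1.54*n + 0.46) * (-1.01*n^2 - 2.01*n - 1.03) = 3.6461*n^4 + 5.7007*n^3 + 0.158300000000001*n^2 - 2.5108*n - 0.4738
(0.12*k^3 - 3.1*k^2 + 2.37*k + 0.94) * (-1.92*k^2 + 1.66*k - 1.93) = -0.2304*k^5 + 6.1512*k^4 - 9.928*k^3 + 8.1124*k^2 - 3.0137*k - 1.8142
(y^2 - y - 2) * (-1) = -y^2 + y + 2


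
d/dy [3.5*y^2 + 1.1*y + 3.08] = 7.0*y + 1.1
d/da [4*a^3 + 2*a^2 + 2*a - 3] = 12*a^2 + 4*a + 2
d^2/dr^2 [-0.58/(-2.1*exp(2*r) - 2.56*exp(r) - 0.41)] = (0.58*(4.2*exp(r) + 2.56)*(8.4*exp(r) + 5.12)*exp(r) - (4.872*exp(r) + 1.4848)*(2.1*exp(2*r) + 2.56*exp(r) + 0.41))*exp(r)/(2.1*exp(2*r) + 2.56*exp(r) + 0.41)^3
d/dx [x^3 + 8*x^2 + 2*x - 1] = 3*x^2 + 16*x + 2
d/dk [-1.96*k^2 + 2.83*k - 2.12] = 2.83 - 3.92*k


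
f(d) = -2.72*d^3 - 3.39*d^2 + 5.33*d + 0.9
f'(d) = -8.16*d^2 - 6.78*d + 5.33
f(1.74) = -14.42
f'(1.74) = -31.17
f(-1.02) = -5.18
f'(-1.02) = 3.76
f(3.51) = -139.78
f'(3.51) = -119.00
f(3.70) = -163.56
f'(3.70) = -131.47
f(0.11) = 1.44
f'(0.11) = 4.49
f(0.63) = 2.23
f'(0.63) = -2.18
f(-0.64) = -3.19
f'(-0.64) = 6.33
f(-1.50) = -5.54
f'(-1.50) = -2.86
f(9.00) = -2208.60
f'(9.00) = -716.65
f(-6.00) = 434.40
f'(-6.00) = -247.75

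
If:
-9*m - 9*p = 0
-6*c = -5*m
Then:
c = -5*p/6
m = -p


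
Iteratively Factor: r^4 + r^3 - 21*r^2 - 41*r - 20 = (r + 1)*(r^3 - 21*r - 20) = (r + 1)^2*(r^2 - r - 20) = (r + 1)^2*(r + 4)*(r - 5)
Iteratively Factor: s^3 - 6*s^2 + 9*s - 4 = (s - 1)*(s^2 - 5*s + 4) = (s - 4)*(s - 1)*(s - 1)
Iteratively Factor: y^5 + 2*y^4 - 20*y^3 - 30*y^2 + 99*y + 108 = (y - 3)*(y^4 + 5*y^3 - 5*y^2 - 45*y - 36) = (y - 3)*(y + 3)*(y^3 + 2*y^2 - 11*y - 12) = (y - 3)^2*(y + 3)*(y^2 + 5*y + 4) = (y - 3)^2*(y + 3)*(y + 4)*(y + 1)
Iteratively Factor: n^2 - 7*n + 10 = (n - 2)*(n - 5)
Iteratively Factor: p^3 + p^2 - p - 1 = (p + 1)*(p^2 - 1) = (p + 1)^2*(p - 1)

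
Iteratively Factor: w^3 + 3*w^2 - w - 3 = (w - 1)*(w^2 + 4*w + 3) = (w - 1)*(w + 3)*(w + 1)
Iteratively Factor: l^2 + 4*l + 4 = (l + 2)*(l + 2)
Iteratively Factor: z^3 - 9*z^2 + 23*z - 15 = (z - 1)*(z^2 - 8*z + 15) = (z - 3)*(z - 1)*(z - 5)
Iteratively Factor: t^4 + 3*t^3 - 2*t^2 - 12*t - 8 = (t + 2)*(t^3 + t^2 - 4*t - 4) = (t + 1)*(t + 2)*(t^2 - 4) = (t + 1)*(t + 2)^2*(t - 2)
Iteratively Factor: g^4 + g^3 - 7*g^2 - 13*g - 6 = (g - 3)*(g^3 + 4*g^2 + 5*g + 2) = (g - 3)*(g + 1)*(g^2 + 3*g + 2) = (g - 3)*(g + 1)*(g + 2)*(g + 1)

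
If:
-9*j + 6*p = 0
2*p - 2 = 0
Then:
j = 2/3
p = 1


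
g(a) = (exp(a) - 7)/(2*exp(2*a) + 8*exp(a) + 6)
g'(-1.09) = 0.30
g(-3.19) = -1.10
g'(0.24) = 0.32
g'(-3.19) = 0.06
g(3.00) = 0.01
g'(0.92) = 0.20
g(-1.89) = -0.94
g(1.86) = -0.00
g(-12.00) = -1.17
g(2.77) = 0.01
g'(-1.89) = 0.19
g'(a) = (exp(a) - 7)*(-4*exp(2*a) - 8*exp(a))/(2*exp(2*a) + 8*exp(a) + 6)^2 + exp(a)/(2*exp(2*a) + 8*exp(a) + 6)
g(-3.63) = -1.12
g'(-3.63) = 0.04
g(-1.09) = -0.75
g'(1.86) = 0.05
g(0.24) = -0.30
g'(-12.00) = 0.00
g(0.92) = -0.12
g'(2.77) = -0.00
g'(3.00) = 0.00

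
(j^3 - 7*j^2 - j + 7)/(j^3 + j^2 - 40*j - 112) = (j^2 - 1)/(j^2 + 8*j + 16)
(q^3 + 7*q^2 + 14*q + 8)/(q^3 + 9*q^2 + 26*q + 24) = (q + 1)/(q + 3)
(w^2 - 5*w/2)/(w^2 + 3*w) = (w - 5/2)/(w + 3)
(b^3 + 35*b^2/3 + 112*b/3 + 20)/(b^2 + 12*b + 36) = (3*b^2 + 17*b + 10)/(3*(b + 6))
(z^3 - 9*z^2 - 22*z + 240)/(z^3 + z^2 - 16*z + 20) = (z^2 - 14*z + 48)/(z^2 - 4*z + 4)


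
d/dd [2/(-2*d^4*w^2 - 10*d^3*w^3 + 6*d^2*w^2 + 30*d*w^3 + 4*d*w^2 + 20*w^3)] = (4*d^3 + 15*d^2*w - 6*d - 15*w - 2)/(w^2*(-d^4 - 5*d^3*w + 3*d^2 + 15*d*w + 2*d + 10*w)^2)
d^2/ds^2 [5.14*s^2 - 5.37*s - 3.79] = 10.2800000000000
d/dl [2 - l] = -1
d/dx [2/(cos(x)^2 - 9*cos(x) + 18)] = 2*(2*cos(x) - 9)*sin(x)/(cos(x)^2 - 9*cos(x) + 18)^2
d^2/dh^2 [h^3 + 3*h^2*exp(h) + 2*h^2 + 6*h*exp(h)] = 3*h^2*exp(h) + 18*h*exp(h) + 6*h + 18*exp(h) + 4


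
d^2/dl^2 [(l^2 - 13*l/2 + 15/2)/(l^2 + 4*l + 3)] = 3*(-7*l^3 + 9*l^2 + 99*l + 123)/(l^6 + 12*l^5 + 57*l^4 + 136*l^3 + 171*l^2 + 108*l + 27)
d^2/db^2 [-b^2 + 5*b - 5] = -2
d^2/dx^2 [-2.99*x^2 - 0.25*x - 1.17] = -5.98000000000000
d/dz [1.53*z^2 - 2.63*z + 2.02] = 3.06*z - 2.63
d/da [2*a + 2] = 2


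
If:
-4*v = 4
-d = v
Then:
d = 1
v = -1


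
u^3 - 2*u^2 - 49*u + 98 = (u - 7)*(u - 2)*(u + 7)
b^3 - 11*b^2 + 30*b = b*(b - 6)*(b - 5)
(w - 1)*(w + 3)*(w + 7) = w^3 + 9*w^2 + 11*w - 21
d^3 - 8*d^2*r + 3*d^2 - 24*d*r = d*(d + 3)*(d - 8*r)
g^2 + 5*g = g*(g + 5)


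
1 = 1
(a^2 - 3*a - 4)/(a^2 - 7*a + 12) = (a + 1)/(a - 3)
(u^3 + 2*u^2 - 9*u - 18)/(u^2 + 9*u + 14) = (u^2 - 9)/(u + 7)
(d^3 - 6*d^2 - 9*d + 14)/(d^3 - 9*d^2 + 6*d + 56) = (d - 1)/(d - 4)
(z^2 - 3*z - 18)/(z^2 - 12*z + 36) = (z + 3)/(z - 6)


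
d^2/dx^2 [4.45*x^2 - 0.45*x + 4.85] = 8.90000000000000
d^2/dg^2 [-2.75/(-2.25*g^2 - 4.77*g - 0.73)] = (-27.84375*g^2 - 59.02875*g + 2.75*(4.5*g + 4.77)*(9.0*g + 9.54) - 9.03375)/(2.25*g^2 + 4.77*g + 0.73)^3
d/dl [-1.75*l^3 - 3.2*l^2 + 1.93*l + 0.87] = -5.25*l^2 - 6.4*l + 1.93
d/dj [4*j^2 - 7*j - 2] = 8*j - 7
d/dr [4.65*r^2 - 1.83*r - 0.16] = 9.3*r - 1.83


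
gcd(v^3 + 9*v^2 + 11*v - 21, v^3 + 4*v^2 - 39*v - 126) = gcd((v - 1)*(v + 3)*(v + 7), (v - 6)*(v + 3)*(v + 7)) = v^2 + 10*v + 21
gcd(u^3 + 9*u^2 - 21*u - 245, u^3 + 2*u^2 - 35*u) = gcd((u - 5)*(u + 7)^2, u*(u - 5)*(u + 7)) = u^2 + 2*u - 35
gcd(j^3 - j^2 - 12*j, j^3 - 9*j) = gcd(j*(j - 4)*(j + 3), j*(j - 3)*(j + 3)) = j^2 + 3*j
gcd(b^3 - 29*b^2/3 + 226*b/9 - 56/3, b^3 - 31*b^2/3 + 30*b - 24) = b^2 - 22*b/3 + 8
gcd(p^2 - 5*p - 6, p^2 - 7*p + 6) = p - 6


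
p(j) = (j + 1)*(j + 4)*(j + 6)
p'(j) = (j + 1)*(j + 4) + (j + 1)*(j + 6) + (j + 4)*(j + 6) = 3*j^2 + 22*j + 34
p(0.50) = 43.88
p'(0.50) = 45.75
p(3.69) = 349.48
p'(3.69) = 156.03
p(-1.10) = -1.42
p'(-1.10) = 13.43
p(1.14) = 78.54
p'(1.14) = 62.98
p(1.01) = 70.59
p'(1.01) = 59.28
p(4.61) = 512.49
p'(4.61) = 199.18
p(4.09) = 415.49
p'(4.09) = 174.16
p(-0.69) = 5.45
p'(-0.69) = 20.25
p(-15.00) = -1386.00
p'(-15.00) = 379.00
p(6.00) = 840.00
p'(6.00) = 274.00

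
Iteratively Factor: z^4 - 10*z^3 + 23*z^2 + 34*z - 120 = (z - 4)*(z^3 - 6*z^2 - z + 30) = (z - 5)*(z - 4)*(z^2 - z - 6) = (z - 5)*(z - 4)*(z + 2)*(z - 3)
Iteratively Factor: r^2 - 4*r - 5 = (r + 1)*(r - 5)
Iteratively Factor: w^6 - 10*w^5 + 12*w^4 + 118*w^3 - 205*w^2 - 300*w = (w - 5)*(w^5 - 5*w^4 - 13*w^3 + 53*w^2 + 60*w) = (w - 5)*(w + 1)*(w^4 - 6*w^3 - 7*w^2 + 60*w) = w*(w - 5)*(w + 1)*(w^3 - 6*w^2 - 7*w + 60) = w*(w - 5)*(w + 1)*(w + 3)*(w^2 - 9*w + 20) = w*(w - 5)^2*(w + 1)*(w + 3)*(w - 4)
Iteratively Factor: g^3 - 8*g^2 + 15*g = (g - 3)*(g^2 - 5*g) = g*(g - 3)*(g - 5)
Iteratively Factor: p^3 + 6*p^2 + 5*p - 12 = (p + 4)*(p^2 + 2*p - 3) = (p - 1)*(p + 4)*(p + 3)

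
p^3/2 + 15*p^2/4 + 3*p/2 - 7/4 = (p/2 + 1/2)*(p - 1/2)*(p + 7)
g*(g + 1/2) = g^2 + g/2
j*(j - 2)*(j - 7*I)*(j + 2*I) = j^4 - 2*j^3 - 5*I*j^3 + 14*j^2 + 10*I*j^2 - 28*j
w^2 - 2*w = w*(w - 2)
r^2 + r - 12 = (r - 3)*(r + 4)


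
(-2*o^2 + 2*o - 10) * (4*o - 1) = -8*o^3 + 10*o^2 - 42*o + 10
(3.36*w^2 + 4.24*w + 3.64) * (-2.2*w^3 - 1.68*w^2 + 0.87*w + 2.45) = -7.392*w^5 - 14.9728*w^4 - 12.208*w^3 + 5.8056*w^2 + 13.5548*w + 8.918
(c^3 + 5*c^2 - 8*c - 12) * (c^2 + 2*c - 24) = c^5 + 7*c^4 - 22*c^3 - 148*c^2 + 168*c + 288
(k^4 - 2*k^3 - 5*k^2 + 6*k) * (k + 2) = k^5 - 9*k^3 - 4*k^2 + 12*k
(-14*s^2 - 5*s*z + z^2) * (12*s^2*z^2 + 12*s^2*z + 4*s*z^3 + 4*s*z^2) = -168*s^4*z^2 - 168*s^4*z - 116*s^3*z^3 - 116*s^3*z^2 - 8*s^2*z^4 - 8*s^2*z^3 + 4*s*z^5 + 4*s*z^4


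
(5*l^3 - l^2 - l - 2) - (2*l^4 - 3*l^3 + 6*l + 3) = -2*l^4 + 8*l^3 - l^2 - 7*l - 5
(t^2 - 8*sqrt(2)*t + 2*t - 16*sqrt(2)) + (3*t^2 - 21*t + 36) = 4*t^2 - 19*t - 8*sqrt(2)*t - 16*sqrt(2) + 36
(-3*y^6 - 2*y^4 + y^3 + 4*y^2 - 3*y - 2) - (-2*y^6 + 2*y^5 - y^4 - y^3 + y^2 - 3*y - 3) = -y^6 - 2*y^5 - y^4 + 2*y^3 + 3*y^2 + 1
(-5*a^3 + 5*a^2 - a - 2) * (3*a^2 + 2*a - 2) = -15*a^5 + 5*a^4 + 17*a^3 - 18*a^2 - 2*a + 4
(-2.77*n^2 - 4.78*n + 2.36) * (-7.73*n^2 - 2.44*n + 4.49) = 21.4121*n^4 + 43.7082*n^3 - 19.0169*n^2 - 27.2206*n + 10.5964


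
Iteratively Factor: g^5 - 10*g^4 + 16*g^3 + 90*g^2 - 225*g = (g)*(g^4 - 10*g^3 + 16*g^2 + 90*g - 225) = g*(g - 3)*(g^3 - 7*g^2 - 5*g + 75) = g*(g - 5)*(g - 3)*(g^2 - 2*g - 15) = g*(g - 5)*(g - 3)*(g + 3)*(g - 5)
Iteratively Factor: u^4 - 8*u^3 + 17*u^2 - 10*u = (u - 1)*(u^3 - 7*u^2 + 10*u) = (u - 2)*(u - 1)*(u^2 - 5*u) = (u - 5)*(u - 2)*(u - 1)*(u)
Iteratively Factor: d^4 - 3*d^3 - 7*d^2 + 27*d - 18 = (d + 3)*(d^3 - 6*d^2 + 11*d - 6) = (d - 1)*(d + 3)*(d^2 - 5*d + 6) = (d - 2)*(d - 1)*(d + 3)*(d - 3)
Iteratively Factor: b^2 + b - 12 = (b - 3)*(b + 4)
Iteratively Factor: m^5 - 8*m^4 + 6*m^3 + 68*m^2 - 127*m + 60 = (m - 1)*(m^4 - 7*m^3 - m^2 + 67*m - 60) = (m - 1)^2*(m^3 - 6*m^2 - 7*m + 60) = (m - 4)*(m - 1)^2*(m^2 - 2*m - 15) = (m - 5)*(m - 4)*(m - 1)^2*(m + 3)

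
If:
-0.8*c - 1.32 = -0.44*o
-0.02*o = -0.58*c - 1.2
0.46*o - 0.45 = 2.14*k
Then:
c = -2.10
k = -0.38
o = -0.81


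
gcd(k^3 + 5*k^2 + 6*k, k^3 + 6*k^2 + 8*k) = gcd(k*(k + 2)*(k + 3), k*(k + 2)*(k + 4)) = k^2 + 2*k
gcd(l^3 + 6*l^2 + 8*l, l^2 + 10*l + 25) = 1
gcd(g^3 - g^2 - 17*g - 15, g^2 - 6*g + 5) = g - 5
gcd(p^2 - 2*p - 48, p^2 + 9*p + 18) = p + 6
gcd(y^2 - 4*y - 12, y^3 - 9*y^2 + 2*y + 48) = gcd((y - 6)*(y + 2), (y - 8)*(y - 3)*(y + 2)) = y + 2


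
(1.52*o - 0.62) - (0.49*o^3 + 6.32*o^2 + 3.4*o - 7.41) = -0.49*o^3 - 6.32*o^2 - 1.88*o + 6.79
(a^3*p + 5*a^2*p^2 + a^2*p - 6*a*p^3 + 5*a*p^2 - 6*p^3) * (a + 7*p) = a^4*p + 12*a^3*p^2 + a^3*p + 29*a^2*p^3 + 12*a^2*p^2 - 42*a*p^4 + 29*a*p^3 - 42*p^4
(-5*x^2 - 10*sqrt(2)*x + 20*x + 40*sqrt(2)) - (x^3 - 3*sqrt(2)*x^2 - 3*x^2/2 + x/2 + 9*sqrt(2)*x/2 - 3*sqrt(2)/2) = -x^3 - 7*x^2/2 + 3*sqrt(2)*x^2 - 29*sqrt(2)*x/2 + 39*x/2 + 83*sqrt(2)/2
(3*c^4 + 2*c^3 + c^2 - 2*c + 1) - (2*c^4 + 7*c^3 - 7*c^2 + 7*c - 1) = c^4 - 5*c^3 + 8*c^2 - 9*c + 2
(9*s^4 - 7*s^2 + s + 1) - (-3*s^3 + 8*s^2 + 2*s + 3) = 9*s^4 + 3*s^3 - 15*s^2 - s - 2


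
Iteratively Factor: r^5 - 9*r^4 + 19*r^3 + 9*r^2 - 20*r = (r - 1)*(r^4 - 8*r^3 + 11*r^2 + 20*r) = r*(r - 1)*(r^3 - 8*r^2 + 11*r + 20) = r*(r - 1)*(r + 1)*(r^2 - 9*r + 20) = r*(r - 4)*(r - 1)*(r + 1)*(r - 5)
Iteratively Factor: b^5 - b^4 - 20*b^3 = (b)*(b^4 - b^3 - 20*b^2) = b^2*(b^3 - b^2 - 20*b) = b^2*(b - 5)*(b^2 + 4*b) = b^2*(b - 5)*(b + 4)*(b)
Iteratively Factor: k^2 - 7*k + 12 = (k - 3)*(k - 4)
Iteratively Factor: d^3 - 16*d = (d + 4)*(d^2 - 4*d) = d*(d + 4)*(d - 4)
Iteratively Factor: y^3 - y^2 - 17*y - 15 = (y + 1)*(y^2 - 2*y - 15) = (y - 5)*(y + 1)*(y + 3)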